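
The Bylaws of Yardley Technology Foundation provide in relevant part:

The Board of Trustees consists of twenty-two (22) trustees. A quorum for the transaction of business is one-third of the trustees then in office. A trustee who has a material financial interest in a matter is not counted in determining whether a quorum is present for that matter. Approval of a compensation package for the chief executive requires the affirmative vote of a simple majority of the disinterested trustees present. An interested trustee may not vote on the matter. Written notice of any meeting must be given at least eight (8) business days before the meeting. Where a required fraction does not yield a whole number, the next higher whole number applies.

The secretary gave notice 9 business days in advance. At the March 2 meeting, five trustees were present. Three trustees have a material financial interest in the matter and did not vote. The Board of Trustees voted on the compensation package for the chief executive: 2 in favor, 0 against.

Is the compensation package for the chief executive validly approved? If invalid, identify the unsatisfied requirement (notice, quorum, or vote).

Notice: 9 business days given; 8 required (9 ≥ 8). Satisfied.
Quorum: 5 present, but the 3 interested trustees do not count, leaving 2. Quorum is 8. Not satisfied.
Vote: the compensation package for the chief executive requires a majority of the disinterested trustees present (5 − 3 = 2). A majority of 2 is 2, so 2 affirmative votes are needed; 2 voted in favor. Satisfied. (Moot — without a quorum no business can be validly transacted.)

Invalid — quorum requirement not satisfied.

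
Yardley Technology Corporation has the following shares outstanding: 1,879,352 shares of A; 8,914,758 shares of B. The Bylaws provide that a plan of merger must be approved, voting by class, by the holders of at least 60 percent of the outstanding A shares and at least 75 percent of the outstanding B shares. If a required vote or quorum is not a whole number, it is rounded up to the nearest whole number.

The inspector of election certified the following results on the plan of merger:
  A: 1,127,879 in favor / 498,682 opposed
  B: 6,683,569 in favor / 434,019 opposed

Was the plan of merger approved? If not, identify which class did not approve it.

Not approved — the B shares did not give the required vote.

A: 3/5 of 1879352 = 1127611.20, rounded up to 1127612; 1,127,612 required, 1,127,879 in favor — approved.
B: 3/4 of 8914758 = 6686068.50, rounded up to 6686069; 6,686,069 required, 6,683,569 in favor — not approved.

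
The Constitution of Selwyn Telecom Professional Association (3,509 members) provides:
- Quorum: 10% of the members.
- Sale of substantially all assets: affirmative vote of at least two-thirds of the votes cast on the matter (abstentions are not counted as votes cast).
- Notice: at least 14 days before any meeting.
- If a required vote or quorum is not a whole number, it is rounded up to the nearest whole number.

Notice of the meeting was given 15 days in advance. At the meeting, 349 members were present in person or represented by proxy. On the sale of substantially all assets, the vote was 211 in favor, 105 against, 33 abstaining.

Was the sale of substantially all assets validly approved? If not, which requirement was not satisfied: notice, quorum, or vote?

Notice: 15 days given; 14 required. Satisfied.
Quorum: 10% of 3,509 = 350.90, rounded up to 351; 349 present. Not satisfied.
Vote: requires two-thirds of the votes cast (349 − 33 abstaining = 316); 2/3 of 316 = 210.67, rounded up to 211, so 211 needed; 211 in favor. Satisfied.

Invalid — quorum requirement not satisfied.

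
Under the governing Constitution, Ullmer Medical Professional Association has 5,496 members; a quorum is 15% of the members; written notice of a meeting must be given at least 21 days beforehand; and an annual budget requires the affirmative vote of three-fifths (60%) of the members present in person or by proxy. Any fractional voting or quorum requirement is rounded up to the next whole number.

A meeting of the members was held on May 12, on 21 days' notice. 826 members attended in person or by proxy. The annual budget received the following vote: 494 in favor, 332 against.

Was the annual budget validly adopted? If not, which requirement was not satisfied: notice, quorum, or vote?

Notice: 21 days given; 21 required. Satisfied.
Quorum: 15% of 5,496 = 824.40, rounded up to 825; 826 present. Satisfied.
Vote: requires three-fifths of those present (826); 3/5 of 826 = 495.60, rounded up to 496, so 496 needed; 494 in favor. Not satisfied.

Invalid — vote requirement not satisfied.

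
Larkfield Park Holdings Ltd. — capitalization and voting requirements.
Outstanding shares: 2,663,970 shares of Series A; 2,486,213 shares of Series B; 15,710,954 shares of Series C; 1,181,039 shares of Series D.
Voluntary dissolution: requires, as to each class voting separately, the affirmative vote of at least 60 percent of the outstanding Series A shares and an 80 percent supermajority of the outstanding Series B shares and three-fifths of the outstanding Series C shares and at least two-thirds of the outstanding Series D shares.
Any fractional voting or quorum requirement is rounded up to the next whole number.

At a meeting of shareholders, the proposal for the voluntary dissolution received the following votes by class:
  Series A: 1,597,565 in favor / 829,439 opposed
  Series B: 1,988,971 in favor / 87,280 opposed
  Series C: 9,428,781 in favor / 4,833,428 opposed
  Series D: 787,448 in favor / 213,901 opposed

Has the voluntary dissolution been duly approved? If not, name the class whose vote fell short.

Series A: 3/5 of 2663970 = 1598382; 1,598,382 required, 1,597,565 in favor — not approved.
Series B: 4/5 of 2486213 = 1988970.40, rounded up to 1988971; 1,988,971 required, 1,988,971 in favor — approved.
Series C: 3/5 of 15710954 = 9426572.40, rounded up to 9426573; 9,426,573 required, 9,428,781 in favor — approved.
Series D: 2/3 of 1181039 = 787359.33, rounded up to 787360; 787,360 required, 787,448 in favor — approved.

Not approved — the Series A shares did not give the required vote.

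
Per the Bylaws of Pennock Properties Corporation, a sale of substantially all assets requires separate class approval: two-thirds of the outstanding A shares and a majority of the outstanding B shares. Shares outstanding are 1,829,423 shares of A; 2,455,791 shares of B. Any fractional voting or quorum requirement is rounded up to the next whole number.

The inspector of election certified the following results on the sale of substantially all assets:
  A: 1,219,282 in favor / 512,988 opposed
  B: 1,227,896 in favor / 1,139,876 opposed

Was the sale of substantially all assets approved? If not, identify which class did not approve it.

A: 2/3 of 1829423 = 1219615.33, rounded up to 1219616; 1,219,616 required, 1,219,282 in favor — not approved.
B: a majority of 2455791 is 1227896; 1,227,896 required, 1,227,896 in favor — approved.

Not approved — the A shares did not give the required vote.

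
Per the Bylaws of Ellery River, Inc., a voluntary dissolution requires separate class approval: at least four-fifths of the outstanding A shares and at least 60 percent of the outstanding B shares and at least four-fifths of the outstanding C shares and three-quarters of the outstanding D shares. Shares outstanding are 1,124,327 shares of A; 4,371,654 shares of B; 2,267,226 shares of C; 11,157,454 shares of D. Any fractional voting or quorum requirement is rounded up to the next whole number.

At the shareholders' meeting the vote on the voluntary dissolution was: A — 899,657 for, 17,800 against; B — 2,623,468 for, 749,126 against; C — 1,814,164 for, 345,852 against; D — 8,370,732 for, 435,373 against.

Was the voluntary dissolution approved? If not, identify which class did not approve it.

Approved — every class gave the required vote.

A: 4/5 of 1124327 = 899461.60, rounded up to 899462; 899,462 required, 899,657 in favor — approved.
B: 3/5 of 4371654 = 2622992.40, rounded up to 2622993; 2,622,993 required, 2,623,468 in favor — approved.
C: 4/5 of 2267226 = 1813780.80, rounded up to 1813781; 1,813,781 required, 1,814,164 in favor — approved.
D: 3/4 of 11157454 = 8368090.50, rounded up to 8368091; 8,368,091 required, 8,370,732 in favor — approved.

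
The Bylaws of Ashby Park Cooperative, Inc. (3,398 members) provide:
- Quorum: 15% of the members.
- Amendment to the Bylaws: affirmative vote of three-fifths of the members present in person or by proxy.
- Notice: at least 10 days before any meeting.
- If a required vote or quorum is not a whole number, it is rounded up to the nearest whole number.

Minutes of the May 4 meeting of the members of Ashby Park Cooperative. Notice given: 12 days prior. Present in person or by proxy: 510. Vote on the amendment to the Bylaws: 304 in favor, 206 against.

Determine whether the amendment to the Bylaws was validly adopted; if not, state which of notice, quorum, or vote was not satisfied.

Notice: 12 days given; 10 required. Satisfied.
Quorum: 15% of 3,398 = 509.70, rounded up to 510; 510 present. Satisfied.
Vote: requires three-fifths of those present (510); 3/5 of 510 = 306, so 306 needed; 304 in favor. Not satisfied.

Invalid — vote requirement not satisfied.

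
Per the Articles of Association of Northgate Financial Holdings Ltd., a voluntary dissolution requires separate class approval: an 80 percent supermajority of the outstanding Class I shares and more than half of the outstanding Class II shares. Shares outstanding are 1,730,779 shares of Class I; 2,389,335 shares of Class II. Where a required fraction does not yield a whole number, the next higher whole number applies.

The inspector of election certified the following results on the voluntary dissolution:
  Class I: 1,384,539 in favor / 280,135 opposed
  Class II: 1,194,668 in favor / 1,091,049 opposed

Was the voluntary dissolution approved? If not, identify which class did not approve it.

Not approved — the Class I shares did not give the required vote.

Class I: 4/5 of 1730779 = 1384623.20, rounded up to 1384624; 1,384,624 required, 1,384,539 in favor — not approved.
Class II: a majority of 2389335 is 1194668; 1,194,668 required, 1,194,668 in favor — approved.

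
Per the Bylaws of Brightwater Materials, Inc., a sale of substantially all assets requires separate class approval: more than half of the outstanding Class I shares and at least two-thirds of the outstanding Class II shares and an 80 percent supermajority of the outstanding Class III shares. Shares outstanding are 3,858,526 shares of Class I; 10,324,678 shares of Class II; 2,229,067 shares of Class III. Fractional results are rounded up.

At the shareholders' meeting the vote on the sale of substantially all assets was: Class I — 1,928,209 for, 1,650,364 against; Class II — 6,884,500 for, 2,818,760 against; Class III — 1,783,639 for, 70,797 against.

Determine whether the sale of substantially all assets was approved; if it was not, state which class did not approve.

Class I: a majority of 3858526 is 1929264; 1,929,264 required, 1,928,209 in favor — not approved.
Class II: 2/3 of 10324678 = 6883118.67, rounded up to 6883119; 6,883,119 required, 6,884,500 in favor — approved.
Class III: 4/5 of 2229067 = 1783253.60, rounded up to 1783254; 1,783,254 required, 1,783,639 in favor — approved.

Not approved — the Class I shares did not give the required vote.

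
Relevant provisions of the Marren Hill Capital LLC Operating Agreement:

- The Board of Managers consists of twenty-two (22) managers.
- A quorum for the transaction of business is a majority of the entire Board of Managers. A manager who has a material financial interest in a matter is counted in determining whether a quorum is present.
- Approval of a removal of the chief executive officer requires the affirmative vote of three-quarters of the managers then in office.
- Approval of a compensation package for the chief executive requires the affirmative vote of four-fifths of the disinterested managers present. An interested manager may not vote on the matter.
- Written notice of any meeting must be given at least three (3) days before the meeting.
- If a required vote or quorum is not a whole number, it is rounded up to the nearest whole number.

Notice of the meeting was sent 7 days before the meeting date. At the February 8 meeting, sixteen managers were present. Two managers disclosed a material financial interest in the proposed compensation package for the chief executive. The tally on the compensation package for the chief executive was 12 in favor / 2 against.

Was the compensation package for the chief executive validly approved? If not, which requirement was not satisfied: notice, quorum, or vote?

Notice: 7 days given; 3 required (7 ≥ 3). Satisfied.
Quorum: 16 present (interested managers count toward quorum); quorum is 12. Satisfied.
Vote: the compensation package for the chief executive requires four-fifths of the disinterested managers present (16 − 2 = 14). 4/5 of 14 = 11.20, rounded up to 12, so 12 affirmative votes are needed; 12 voted in favor. Satisfied.

Valid — all requirements satisfied.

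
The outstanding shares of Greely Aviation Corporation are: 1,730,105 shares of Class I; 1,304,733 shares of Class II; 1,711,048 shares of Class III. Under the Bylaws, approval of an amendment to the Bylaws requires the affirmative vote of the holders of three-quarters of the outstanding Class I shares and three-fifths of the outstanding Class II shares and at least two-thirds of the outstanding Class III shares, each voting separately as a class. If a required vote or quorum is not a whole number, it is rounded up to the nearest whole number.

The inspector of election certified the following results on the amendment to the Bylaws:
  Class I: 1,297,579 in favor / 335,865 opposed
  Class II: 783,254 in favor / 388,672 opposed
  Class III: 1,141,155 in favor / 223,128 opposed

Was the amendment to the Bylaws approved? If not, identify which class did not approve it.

Class I: 3/4 of 1730105 = 1297578.75, rounded up to 1297579; 1,297,579 required, 1,297,579 in favor — approved.
Class II: 3/5 of 1304733 = 782839.80, rounded up to 782840; 782,840 required, 783,254 in favor — approved.
Class III: 2/3 of 1711048 = 1140698.67, rounded up to 1140699; 1,140,699 required, 1,141,155 in favor — approved.

Approved — every class gave the required vote.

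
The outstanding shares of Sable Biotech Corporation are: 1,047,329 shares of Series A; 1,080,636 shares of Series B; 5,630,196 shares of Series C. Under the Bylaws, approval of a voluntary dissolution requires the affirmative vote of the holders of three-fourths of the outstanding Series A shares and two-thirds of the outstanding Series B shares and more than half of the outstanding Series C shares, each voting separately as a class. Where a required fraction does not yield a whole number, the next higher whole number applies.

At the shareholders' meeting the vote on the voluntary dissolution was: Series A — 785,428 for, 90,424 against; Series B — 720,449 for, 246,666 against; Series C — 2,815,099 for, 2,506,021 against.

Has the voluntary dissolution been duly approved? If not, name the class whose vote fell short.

Not approved — the Series A shares did not give the required vote.

Series A: 3/4 of 1047329 = 785496.75, rounded up to 785497; 785,497 required, 785,428 in favor — not approved.
Series B: 2/3 of 1080636 = 720424; 720,424 required, 720,449 in favor — approved.
Series C: a majority of 5630196 is 2815099; 2,815,099 required, 2,815,099 in favor — approved.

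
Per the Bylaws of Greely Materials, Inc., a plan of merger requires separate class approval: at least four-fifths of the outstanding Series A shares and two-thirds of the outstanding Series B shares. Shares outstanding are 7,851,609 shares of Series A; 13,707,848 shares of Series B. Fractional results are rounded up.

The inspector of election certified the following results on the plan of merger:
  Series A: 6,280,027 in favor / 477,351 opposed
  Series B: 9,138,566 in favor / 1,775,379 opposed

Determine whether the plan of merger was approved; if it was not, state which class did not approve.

Not approved — the Series A shares did not give the required vote.

Series A: 4/5 of 7851609 = 6281287.20, rounded up to 6281288; 6,281,288 required, 6,280,027 in favor — not approved.
Series B: 2/3 of 13707848 = 9138565.33, rounded up to 9138566; 9,138,566 required, 9,138,566 in favor — approved.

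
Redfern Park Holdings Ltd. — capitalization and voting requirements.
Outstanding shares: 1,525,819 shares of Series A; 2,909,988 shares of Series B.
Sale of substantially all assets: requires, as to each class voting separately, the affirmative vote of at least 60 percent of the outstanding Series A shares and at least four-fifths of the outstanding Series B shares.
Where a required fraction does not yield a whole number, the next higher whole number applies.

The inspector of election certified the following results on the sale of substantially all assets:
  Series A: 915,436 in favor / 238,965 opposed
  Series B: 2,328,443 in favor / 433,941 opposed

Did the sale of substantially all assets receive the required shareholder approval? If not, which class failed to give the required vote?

Not approved — the Series A shares did not give the required vote.

Series A: 3/5 of 1525819 = 915491.40, rounded up to 915492; 915,492 required, 915,436 in favor — not approved.
Series B: 4/5 of 2909988 = 2327990.40, rounded up to 2327991; 2,327,991 required, 2,328,443 in favor — approved.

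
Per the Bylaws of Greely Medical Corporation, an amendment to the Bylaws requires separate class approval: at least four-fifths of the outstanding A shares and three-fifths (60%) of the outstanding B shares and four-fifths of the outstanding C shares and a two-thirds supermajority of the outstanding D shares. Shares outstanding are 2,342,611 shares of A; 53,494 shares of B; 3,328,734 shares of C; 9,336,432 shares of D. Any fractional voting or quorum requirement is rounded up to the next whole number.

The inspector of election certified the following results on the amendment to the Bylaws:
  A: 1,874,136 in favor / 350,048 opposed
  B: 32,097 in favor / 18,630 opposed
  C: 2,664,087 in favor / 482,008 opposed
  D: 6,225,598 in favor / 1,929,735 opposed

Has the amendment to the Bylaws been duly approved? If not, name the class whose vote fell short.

Approved — every class gave the required vote.

A: 4/5 of 2342611 = 1874088.80, rounded up to 1874089; 1,874,089 required, 1,874,136 in favor — approved.
B: 3/5 of 53494 = 32096.40, rounded up to 32097; 32,097 required, 32,097 in favor — approved.
C: 4/5 of 3328734 = 2662987.20, rounded up to 2662988; 2,662,988 required, 2,664,087 in favor — approved.
D: 2/3 of 9336432 = 6224288; 6,224,288 required, 6,225,598 in favor — approved.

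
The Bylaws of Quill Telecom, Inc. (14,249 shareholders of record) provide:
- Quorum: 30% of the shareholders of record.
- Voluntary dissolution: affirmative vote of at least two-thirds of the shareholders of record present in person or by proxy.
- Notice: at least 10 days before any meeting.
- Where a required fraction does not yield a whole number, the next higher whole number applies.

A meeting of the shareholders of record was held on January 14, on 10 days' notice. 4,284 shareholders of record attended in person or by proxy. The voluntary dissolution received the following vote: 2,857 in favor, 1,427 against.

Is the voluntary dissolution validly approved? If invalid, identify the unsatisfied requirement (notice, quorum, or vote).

Notice: 10 days given; 10 required. Satisfied.
Quorum: 30% of 14,249 = 4,274.70, rounded up to 4,275; 4,284 present. Satisfied.
Vote: requires two-thirds of those present (4,284); 2/3 of 4284 = 2856, so 2,856 needed; 2,857 in favor. Satisfied.

Valid — all requirements satisfied.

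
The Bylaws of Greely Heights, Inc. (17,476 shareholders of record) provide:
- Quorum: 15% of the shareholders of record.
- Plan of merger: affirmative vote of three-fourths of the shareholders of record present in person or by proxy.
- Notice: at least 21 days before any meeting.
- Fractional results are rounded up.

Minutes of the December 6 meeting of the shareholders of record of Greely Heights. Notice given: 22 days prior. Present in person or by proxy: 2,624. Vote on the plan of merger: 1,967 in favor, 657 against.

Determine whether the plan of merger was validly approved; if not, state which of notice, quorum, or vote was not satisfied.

Notice: 22 days given; 21 required. Satisfied.
Quorum: 15% of 17,476 = 2,621.40, rounded up to 2,622; 2,624 present. Satisfied.
Vote: requires three-fourths of those present (2,624); 3/4 of 2624 = 1968, so 1,968 needed; 1,967 in favor. Not satisfied.

Invalid — vote requirement not satisfied.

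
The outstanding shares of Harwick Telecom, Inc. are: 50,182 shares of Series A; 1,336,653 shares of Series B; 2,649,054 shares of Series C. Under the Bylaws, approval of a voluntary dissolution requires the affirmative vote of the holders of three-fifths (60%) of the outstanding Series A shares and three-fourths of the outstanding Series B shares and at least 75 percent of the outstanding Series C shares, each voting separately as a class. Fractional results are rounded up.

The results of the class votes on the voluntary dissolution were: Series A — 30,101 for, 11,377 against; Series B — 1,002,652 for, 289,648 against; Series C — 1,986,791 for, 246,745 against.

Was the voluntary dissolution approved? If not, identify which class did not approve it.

Series A: 3/5 of 50182 = 30109.20, rounded up to 30110; 30,110 required, 30,101 in favor — not approved.
Series B: 3/4 of 1336653 = 1002489.75, rounded up to 1002490; 1,002,490 required, 1,002,652 in favor — approved.
Series C: 3/4 of 2649054 = 1986790.50, rounded up to 1986791; 1,986,791 required, 1,986,791 in favor — approved.

Not approved — the Series A shares did not give the required vote.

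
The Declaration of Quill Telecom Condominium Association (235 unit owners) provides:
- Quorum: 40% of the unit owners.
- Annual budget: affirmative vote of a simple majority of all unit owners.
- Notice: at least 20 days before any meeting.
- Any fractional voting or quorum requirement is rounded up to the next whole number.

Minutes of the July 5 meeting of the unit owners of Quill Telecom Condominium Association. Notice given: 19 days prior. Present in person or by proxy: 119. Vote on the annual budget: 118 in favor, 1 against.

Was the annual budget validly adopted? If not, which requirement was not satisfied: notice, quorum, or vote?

Notice: 19 days given; 20 required. Not satisfied.
Quorum: 40% of 235 = 94; 119 present. Satisfied.
Vote: requires a majority of all unit owners (235); a majority of 235 is 118, so 118 needed; 118 in favor. Satisfied.

Invalid — notice requirement not satisfied.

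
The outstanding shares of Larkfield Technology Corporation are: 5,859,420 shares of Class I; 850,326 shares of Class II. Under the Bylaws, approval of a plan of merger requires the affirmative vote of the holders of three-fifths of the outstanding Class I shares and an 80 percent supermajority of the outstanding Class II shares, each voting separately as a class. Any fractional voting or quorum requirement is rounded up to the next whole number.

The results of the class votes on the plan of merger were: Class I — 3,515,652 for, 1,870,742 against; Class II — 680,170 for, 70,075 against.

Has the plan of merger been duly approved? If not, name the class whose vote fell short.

Not approved — the Class II shares did not give the required vote.

Class I: 3/5 of 5859420 = 3515652; 3,515,652 required, 3,515,652 in favor — approved.
Class II: 4/5 of 850326 = 680260.80, rounded up to 680261; 680,261 required, 680,170 in favor — not approved.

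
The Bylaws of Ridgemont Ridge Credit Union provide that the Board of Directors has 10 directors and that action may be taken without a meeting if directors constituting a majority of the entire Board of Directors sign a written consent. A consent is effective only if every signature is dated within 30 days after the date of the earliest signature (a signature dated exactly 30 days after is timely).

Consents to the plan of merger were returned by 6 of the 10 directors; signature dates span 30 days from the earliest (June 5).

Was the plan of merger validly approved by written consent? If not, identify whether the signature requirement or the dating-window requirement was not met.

Signatures required: a majority of 10 — a majority of 10 is 6, so 6 needed; 6 signed. Sufficient.
Dating window: the latest signature is 30 days after the earliest; the limit is 30 days. Within the window.

Effective — both the signature and dating-window requirements are satisfied.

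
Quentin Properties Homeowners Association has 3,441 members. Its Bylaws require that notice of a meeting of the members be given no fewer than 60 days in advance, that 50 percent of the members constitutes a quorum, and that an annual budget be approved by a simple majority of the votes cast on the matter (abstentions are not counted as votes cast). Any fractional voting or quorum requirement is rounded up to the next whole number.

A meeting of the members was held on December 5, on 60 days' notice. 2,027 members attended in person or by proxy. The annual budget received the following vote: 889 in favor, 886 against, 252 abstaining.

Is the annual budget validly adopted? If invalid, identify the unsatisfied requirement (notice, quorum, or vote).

Valid — all requirements satisfied.

Notice: 60 days given; 60 required. Satisfied.
Quorum: 50% of 3,441 = 1,720.50, rounded up to 1,721; 2,027 present. Satisfied.
Vote: requires a majority of the votes cast (2,027 − 252 abstaining = 1,775); a majority of 1775 is 888, so 888 needed; 889 in favor. Satisfied.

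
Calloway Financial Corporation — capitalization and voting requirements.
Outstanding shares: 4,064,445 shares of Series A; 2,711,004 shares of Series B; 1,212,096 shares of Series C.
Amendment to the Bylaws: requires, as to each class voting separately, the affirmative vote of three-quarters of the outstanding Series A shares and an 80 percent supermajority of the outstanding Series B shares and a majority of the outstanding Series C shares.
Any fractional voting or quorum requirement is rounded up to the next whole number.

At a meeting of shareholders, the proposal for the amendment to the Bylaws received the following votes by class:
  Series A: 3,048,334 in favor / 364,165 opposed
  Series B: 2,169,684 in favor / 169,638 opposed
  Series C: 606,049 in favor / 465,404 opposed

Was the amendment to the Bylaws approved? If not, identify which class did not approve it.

Series A: 3/4 of 4064445 = 3048333.75, rounded up to 3048334; 3,048,334 required, 3,048,334 in favor — approved.
Series B: 4/5 of 2711004 = 2168803.20, rounded up to 2168804; 2,168,804 required, 2,169,684 in favor — approved.
Series C: a majority of 1212096 is 606049; 606,049 required, 606,049 in favor — approved.

Approved — every class gave the required vote.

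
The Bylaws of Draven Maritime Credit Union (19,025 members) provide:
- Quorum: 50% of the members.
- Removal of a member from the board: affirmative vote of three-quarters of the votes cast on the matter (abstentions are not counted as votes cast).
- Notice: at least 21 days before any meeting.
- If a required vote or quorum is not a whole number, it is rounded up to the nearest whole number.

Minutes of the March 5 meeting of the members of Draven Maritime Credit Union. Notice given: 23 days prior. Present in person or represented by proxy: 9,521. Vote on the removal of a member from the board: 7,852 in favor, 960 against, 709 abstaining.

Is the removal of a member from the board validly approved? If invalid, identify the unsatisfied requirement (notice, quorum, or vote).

Valid — all requirements satisfied.

Notice: 23 days given; 21 required. Satisfied.
Quorum: 50% of 19,025 = 9,512.50, rounded up to 9,513; 9,521 present. Satisfied.
Vote: requires three-fourths of the votes cast (9,521 − 709 abstaining = 8,812); 3/4 of 8812 = 6609, so 6,609 needed; 7,852 in favor. Satisfied.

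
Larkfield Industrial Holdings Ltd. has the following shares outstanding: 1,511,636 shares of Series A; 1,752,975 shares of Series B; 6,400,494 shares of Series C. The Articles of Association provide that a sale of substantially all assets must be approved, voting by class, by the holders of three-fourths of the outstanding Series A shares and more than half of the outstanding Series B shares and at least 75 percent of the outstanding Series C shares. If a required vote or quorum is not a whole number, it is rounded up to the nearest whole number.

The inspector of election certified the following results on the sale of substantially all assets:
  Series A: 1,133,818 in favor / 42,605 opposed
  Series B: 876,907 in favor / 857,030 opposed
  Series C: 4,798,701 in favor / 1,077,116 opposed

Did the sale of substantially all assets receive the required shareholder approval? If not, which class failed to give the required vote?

Series A: 3/4 of 1511636 = 1133727; 1,133,727 required, 1,133,818 in favor — approved.
Series B: a majority of 1752975 is 876488; 876,488 required, 876,907 in favor — approved.
Series C: 3/4 of 6400494 = 4800370.50, rounded up to 4800371; 4,800,371 required, 4,798,701 in favor — not approved.

Not approved — the Series C shares did not give the required vote.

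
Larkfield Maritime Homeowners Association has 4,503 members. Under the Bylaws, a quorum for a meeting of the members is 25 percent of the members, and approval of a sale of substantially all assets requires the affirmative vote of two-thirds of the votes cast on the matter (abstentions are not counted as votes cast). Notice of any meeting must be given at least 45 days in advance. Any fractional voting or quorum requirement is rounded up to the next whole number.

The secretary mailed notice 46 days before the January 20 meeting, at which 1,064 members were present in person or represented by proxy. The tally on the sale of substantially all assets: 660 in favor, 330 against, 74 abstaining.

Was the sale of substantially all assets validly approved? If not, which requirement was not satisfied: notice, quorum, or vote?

Invalid — quorum requirement not satisfied.

Notice: 46 days given; 45 required. Satisfied.
Quorum: 25% of 4,503 = 1,125.75, rounded up to 1,126; 1,064 present. Not satisfied.
Vote: requires two-thirds of the votes cast (1,064 − 74 abstaining = 990); 2/3 of 990 = 660, so 660 needed; 660 in favor. Satisfied.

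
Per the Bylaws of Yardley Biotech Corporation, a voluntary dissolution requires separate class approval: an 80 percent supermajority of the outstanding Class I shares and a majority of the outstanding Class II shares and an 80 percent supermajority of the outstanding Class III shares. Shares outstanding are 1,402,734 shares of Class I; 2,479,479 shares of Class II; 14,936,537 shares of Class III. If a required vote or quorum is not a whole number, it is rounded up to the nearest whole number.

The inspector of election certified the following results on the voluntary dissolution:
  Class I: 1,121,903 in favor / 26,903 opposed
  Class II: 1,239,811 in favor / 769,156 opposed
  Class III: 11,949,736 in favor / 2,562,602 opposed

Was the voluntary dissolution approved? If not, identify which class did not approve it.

Not approved — the Class I shares did not give the required vote.

Class I: 4/5 of 1402734 = 1122187.20, rounded up to 1122188; 1,122,188 required, 1,121,903 in favor — not approved.
Class II: a majority of 2479479 is 1239740; 1,239,740 required, 1,239,811 in favor — approved.
Class III: 4/5 of 14936537 = 11949229.60, rounded up to 11949230; 11,949,230 required, 11,949,736 in favor — approved.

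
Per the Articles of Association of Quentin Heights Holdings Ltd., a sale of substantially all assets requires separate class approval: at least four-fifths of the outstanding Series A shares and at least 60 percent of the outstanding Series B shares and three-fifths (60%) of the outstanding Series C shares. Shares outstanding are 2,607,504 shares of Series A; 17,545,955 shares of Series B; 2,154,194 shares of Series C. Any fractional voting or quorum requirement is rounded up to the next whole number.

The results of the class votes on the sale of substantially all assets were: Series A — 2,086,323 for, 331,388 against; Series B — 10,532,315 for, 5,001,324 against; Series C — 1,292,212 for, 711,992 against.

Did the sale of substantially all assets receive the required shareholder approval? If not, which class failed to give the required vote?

Not approved — the Series C shares did not give the required vote.

Series A: 4/5 of 2607504 = 2086003.20, rounded up to 2086004; 2,086,004 required, 2,086,323 in favor — approved.
Series B: 3/5 of 17545955 = 10527573; 10,527,573 required, 10,532,315 in favor — approved.
Series C: 3/5 of 2154194 = 1292516.40, rounded up to 1292517; 1,292,517 required, 1,292,212 in favor — not approved.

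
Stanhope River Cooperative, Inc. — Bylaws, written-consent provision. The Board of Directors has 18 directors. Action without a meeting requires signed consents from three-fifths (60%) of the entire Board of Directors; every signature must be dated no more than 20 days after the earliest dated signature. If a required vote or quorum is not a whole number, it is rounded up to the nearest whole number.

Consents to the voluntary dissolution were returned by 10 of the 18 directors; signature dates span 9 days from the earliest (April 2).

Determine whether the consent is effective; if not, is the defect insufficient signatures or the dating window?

Not effective — insufficient signatures.

Signatures required: three-fifths (60%) of 18 — 3/5 of 18 = 10.80, rounded up to 11, so 11 needed; 10 signed. Insufficient.
Dating window: the latest signature is 9 days after the earliest; the limit is 20 days. Within the window.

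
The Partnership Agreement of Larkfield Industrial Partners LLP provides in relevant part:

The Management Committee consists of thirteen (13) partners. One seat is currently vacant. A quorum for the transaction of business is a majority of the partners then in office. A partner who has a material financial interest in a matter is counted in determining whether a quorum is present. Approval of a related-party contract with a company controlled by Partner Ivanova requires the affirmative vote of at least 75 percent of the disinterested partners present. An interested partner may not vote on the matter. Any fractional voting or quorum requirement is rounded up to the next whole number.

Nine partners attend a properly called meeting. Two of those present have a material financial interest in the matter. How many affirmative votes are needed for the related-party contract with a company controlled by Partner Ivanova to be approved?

6

The related-party contract with a company controlled by Partner Ivanova requires three-fourths of the disinterested partners present (9 − 2 = 7).
3/4 of 7 = 5.25, rounded up to 6.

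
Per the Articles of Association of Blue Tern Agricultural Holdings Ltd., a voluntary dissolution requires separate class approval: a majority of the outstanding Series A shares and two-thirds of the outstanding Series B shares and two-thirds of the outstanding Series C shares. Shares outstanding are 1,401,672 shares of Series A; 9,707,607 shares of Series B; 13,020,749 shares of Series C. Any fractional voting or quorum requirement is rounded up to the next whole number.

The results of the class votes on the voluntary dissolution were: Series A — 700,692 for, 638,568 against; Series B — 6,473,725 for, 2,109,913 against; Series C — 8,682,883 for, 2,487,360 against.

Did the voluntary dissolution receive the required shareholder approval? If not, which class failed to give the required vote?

Not approved — the Series A shares did not give the required vote.

Series A: a majority of 1401672 is 700837; 700,837 required, 700,692 in favor — not approved.
Series B: 2/3 of 9707607 = 6471738; 6,471,738 required, 6,473,725 in favor — approved.
Series C: 2/3 of 13020749 = 8680499.33, rounded up to 8680500; 8,680,500 required, 8,682,883 in favor — approved.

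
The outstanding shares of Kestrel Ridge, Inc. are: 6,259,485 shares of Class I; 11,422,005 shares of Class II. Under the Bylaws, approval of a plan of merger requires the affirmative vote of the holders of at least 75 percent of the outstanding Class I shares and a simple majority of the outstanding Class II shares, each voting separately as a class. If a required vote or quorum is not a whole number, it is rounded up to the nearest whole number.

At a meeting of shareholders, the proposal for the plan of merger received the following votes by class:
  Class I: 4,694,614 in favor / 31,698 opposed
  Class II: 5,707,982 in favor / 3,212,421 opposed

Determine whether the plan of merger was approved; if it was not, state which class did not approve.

Not approved — the Class II shares did not give the required vote.

Class I: 3/4 of 6259485 = 4694613.75, rounded up to 4694614; 4,694,614 required, 4,694,614 in favor — approved.
Class II: a majority of 11422005 is 5711003; 5,711,003 required, 5,707,982 in favor — not approved.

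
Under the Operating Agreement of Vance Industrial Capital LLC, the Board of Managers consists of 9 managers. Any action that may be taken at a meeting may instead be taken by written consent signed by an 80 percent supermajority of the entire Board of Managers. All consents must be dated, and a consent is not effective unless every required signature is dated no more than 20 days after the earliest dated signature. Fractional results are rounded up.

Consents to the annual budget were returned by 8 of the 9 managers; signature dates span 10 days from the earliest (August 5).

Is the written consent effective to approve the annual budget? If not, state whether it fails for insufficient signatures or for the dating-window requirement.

Effective — both the signature and dating-window requirements are satisfied.

Signatures required: an 80 percent supermajority of 9 — 4/5 of 9 = 7.20, rounded up to 8, so 8 needed; 8 signed. Sufficient.
Dating window: the latest signature is 10 days after the earliest; the limit is 20 days. Within the window.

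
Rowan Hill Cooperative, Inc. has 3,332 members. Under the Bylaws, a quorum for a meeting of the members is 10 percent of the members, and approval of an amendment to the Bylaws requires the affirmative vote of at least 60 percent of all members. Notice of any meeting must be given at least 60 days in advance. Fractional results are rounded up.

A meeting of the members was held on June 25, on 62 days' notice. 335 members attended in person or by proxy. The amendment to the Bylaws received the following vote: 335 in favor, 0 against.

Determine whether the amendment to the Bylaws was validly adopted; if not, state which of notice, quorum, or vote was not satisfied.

Notice: 62 days given; 60 required. Satisfied.
Quorum: 10% of 3,332 = 333.20, rounded up to 334; 335 present. Satisfied.
Vote: requires three-fifths of all members (3,332); 3/5 of 3332 = 1999.20, rounded up to 2000, so 2,000 needed; 335 in favor. Not satisfied.

Invalid — vote requirement not satisfied.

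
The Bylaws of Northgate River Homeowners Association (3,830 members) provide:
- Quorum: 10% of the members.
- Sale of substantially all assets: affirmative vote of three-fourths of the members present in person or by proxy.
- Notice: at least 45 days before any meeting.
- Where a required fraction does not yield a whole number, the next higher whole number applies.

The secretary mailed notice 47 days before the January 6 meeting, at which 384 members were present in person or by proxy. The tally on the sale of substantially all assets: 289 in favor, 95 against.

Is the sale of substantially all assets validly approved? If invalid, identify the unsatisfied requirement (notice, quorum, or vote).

Valid — all requirements satisfied.

Notice: 47 days given; 45 required. Satisfied.
Quorum: 10% of 3,830 = 383; 384 present. Satisfied.
Vote: requires three-fourths of those present (384); 3/4 of 384 = 288, so 288 needed; 289 in favor. Satisfied.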